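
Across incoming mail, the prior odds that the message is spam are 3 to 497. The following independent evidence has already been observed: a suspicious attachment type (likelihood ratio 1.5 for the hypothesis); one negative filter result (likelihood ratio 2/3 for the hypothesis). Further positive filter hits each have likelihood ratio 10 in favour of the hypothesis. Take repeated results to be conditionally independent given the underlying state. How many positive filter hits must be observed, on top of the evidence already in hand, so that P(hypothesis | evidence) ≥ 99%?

5

Prior odds = 3/497.
Combined Bayes factor of the evidence already in hand = 1.5 × (2/3) = 1.
Odds after that evidence = (3/497) × 1 = 3/497.
Target odds = 0.99/0.01 = 99.
Need 10ⁿ ≥ 99 ÷ (3/497) = 16401.
10⁴ = 10000 falls short of 16401 but 10⁵ = 100000 reaches it, so n = 5.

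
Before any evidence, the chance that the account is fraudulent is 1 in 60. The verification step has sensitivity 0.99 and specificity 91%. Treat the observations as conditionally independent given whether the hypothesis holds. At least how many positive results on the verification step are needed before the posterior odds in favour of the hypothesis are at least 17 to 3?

3

Prior odds = (1/60)/(59/60) = 1/59.
False-positive rate = 1 − 0.91 = 0.09; likelihood ratio of a positive = 0.99/0.09 = 11.
Target odds = 17/3.
Need (1/59) × 11ⁿ ≥ 17/3, i.e. 11ⁿ ≥ 1003/3.
11² = 121 falls short of 1003/3 but 11³ = 1331 reaches it, so n = 3.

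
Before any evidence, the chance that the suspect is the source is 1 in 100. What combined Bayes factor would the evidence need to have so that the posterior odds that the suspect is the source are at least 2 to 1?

198

Prior odds = 0.01/0.99 = 1/99.
Target odds = 2.
Required Bayes factor = 2 ÷ (1/99) = 198.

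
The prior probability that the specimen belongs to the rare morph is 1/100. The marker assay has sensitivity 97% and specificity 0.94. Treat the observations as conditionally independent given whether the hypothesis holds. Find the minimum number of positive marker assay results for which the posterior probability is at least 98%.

Prior odds: 0.01 ÷ 0.99 = 1/99.
False-positive rate = 1 − 0.94 = 0.06; likelihood ratio of a positive = 0.97/0.06 = 97/6.
Target posterior odds = 0.98/0.02 = 49.
Need (1/99) × (97/6)ⁿ ≥ 49, i.e. (97/6)ⁿ ≥ 4851.
(97/6)³ = 912673/216 falls short of 4851 but (97/6)⁴ = 88529281/1296 reaches it, so n = 4.

4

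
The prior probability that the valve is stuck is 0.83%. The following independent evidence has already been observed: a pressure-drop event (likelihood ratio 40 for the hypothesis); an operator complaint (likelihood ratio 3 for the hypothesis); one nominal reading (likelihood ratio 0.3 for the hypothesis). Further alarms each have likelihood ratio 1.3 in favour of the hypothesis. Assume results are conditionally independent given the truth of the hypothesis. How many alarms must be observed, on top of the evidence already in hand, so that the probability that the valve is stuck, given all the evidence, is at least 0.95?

Prior odds = 0.0083/0.9917 = 83/9917.
Combined Bayes factor of the evidence already in hand = 40 × 3 × 0.3 = 36.
Odds after that evidence = (83/9917) × 36 = 2988/9917.
Target odds = 0.95/0.05 = 19.
Need 1.3ⁿ ≥ 19 ÷ (2988/9917) = 188423/2988.
1.3¹⁵ ≈51.1859 falls short of 188423/2988 but 1.3¹⁶ ≈66.5417 reaches it, so n = 16.

16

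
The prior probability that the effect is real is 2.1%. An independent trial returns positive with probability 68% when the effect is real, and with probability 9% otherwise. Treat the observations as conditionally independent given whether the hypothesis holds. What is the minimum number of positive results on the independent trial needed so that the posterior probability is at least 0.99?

Prior odds = 0.021/0.979 = 21/979.
Likelihood ratio of a positive result = 0.68/0.09 = 68/9.
Target posterior odds = 0.99/0.01 = 99.
Require (68/9)ⁿ ≥ 99 ÷ (21/979) = 32307/7.
(68/9)⁴ = 21381376/6561 falls short of 32307/7 but (68/9)⁵ ≈24622.5 reaches it, so n = 5.

5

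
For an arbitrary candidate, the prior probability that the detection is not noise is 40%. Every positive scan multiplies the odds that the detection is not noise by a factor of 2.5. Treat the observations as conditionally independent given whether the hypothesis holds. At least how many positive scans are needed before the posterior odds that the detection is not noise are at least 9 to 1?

3

Prior odds = 0.4/0.6 = 2/3.
Likelihood ratio per positive scan = 2.5.
Target odds = 9.
Need (2/3) × 2.5ⁿ ≥ 9, i.e. 2.5ⁿ ≥ 13.5.
2.5² = 6.25 falls short of 13.5 but 2.5³ = 15.625 reaches it, so n = 3.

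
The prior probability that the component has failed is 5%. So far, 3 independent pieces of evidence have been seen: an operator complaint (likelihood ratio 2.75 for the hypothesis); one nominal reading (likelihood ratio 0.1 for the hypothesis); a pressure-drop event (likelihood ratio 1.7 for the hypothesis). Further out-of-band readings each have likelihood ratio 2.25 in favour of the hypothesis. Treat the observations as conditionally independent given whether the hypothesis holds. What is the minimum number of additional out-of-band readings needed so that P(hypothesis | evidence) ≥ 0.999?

Prior odds = 0.05/0.95 = 1/19.
Combined Bayes factor of the evidence already in hand = 2.75 × 0.1 × 1.7 = 0.4675.
Odds after that evidence = (1/19) × 0.4675 = 187/7600.
Target odds = 0.999/0.001 = 999.
Need 2.25ⁿ ≥ 999 ÷ (187/7600) = 7592400/187.
2.25¹³ ≈37876.8 falls short of 7592400/187 but 2.25¹⁴ ≈85222.7 reaches it, so n = 14.

14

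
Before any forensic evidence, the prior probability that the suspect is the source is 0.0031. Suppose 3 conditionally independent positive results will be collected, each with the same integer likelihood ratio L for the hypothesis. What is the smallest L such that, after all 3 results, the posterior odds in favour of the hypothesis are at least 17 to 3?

13

Prior odds = 0.0031/0.9969 = 31/9969.
Target odds = 17/3.
Need L³ ≥ 17/3 ÷ (31/9969) = 56491/31.
12³ = 1728 < 56491/31 ≤ 2197 = 13³, so L = 13.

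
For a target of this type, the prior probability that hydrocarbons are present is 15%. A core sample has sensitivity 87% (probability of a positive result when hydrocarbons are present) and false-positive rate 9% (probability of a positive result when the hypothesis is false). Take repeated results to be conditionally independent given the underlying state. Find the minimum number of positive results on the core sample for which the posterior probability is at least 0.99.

Prior odds = 0.15/0.85 = 3/17.
Likelihood ratio of a positive result = 0.87/0.09 = 29/3.
Target odds: 0.99 ÷ 0.01 = 99.
Need (3/17) × (29/3)ⁿ ≥ 99, i.e. (29/3)ⁿ ≥ 561.
(29/3)² = 841/9 falls short of 561 but (29/3)³ = 24389/27 reaches it, so n = 3.

3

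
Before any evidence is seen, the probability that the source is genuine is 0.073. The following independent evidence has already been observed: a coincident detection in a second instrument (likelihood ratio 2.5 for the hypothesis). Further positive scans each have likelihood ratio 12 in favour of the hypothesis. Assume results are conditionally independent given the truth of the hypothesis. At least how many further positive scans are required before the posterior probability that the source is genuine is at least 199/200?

3

Prior odds = 0.073/0.927 = 73/927.
Bayes factor of the evidence already in hand = 2.5.
Odds after that evidence = (73/927) × 2.5 = 365/1854.
Target odds = 0.995/0.005 = 199.
Need 12ⁿ ≥ 199 ÷ (365/1854) = 368946/365.
12² = 144 falls short of 368946/365 but 12³ = 1728 reaches it, so n = 3.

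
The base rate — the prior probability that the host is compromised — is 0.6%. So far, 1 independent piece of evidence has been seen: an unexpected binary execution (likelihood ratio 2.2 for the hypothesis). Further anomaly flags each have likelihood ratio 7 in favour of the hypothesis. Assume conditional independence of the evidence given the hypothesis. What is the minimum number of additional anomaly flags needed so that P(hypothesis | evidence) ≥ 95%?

4

Prior odds = 0.006/0.994 = 3/497.
Bayes factor of the evidence already in hand = 2.2.
Odds after that evidence = (3/497) × 2.2 = 33/2485.
Target odds = 0.95/0.05 = 19.
Need 7ⁿ ≥ 19 ÷ (33/2485) = 47215/33.
7³ = 343 falls short of 47215/33 but 7⁴ = 2401 reaches it, so n = 4.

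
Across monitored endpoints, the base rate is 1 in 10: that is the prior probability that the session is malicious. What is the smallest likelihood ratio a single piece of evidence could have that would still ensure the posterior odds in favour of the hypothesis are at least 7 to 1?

63

Prior odds = 0.1/0.9 = 1/9.
Target odds = 7.
Required Bayes factor = 7 ÷ (1/9) = 63.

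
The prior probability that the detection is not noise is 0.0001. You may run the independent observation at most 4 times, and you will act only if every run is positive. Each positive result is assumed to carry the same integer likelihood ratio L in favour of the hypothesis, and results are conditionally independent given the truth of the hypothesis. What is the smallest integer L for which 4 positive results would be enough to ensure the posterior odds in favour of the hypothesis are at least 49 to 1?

27

Prior odds = 0.0001/0.9999 = 1/9999.
Target odds = 49.
Need L⁴ ≥ 49 ÷ (1/9999) = 489951.
26⁴ = 456976 < 489951 ≤ 531441 = 27⁴, so L = 27.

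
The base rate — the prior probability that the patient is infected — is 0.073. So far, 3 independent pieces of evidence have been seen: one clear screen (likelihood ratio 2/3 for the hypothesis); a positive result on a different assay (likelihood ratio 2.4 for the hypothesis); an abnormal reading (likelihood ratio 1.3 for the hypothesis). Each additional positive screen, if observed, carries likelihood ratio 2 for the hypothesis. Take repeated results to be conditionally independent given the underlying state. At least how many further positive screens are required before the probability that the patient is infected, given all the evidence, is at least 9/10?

6

Prior odds = 0.073/0.927 = 73/927.
Combined Bayes factor of the evidence already in hand = (2/3) × 2.4 × 1.3 = 2.08.
Odds after that evidence = (73/927) × 2.08 = 3796/23175.
Target odds = 0.9/0.1 = 9.
Need 2ⁿ ≥ 9 ÷ (3796/23175) = 208575/3796.
2⁵ = 32 falls short of 208575/3796 but 2⁶ = 64 reaches it, so n = 6.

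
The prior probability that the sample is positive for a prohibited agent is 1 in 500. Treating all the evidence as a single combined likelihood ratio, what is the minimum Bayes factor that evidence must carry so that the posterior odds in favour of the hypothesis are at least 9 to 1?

4491

Prior odds = 0.002/0.998 = 1/499.
Target odds = 9.
Required Bayes factor = 9 ÷ (1/499) = 4491.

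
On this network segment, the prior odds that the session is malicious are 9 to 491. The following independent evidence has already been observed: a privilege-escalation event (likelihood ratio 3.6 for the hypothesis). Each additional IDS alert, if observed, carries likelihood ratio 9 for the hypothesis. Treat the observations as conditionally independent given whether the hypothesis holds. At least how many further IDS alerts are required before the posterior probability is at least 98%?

Prior odds = 9/491.
Bayes factor of the evidence already in hand = 3.6.
Odds after that evidence = (9/491) × 3.6 = 162/2455.
Target odds = 0.98/0.02 = 49.
Need 9ⁿ ≥ 49 ÷ (162/2455) = 120295/162.
9³ = 729 falls short of 120295/162 but 9⁴ = 6561 reaches it, so n = 4.

4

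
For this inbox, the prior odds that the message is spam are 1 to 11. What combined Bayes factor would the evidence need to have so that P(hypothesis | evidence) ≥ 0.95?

Prior odds = 1/11.
Target odds = 0.95/0.05 = 19.
Required Bayes factor = 19 ÷ (1/11) = 209.

209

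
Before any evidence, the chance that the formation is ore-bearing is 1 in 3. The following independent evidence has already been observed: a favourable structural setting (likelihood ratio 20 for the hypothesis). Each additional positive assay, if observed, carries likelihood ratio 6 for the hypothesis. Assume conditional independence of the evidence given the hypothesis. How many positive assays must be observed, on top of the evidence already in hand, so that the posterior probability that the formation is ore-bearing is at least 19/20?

1

Prior odds = (1/3)/(2/3) = 0.5.
Bayes factor of the evidence already in hand = 20.
Odds after that evidence = 0.5 × 20 = 10.
Target odds = 0.95/0.05 = 19.
Need 6ⁿ ≥ 19 ÷ 10 = 1.9.
6¹ = 6, which meets the required 1.9; so n = 1.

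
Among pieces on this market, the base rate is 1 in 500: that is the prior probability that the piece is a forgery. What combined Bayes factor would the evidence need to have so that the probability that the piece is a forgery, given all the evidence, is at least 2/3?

998

Prior odds = 0.002/0.998 = 1/499.
Target odds = (2/3)/(1/3) = 2.
Required Bayes factor = 2 ÷ (1/499) = 998.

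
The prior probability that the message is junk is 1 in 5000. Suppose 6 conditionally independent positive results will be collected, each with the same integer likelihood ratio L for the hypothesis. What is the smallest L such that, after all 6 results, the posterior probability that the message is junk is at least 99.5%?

10

Prior odds = 0.0002/0.9998 = 1/4999.
Target odds = 0.995/0.005 = 199.
Need L⁶ ≥ 199 ÷ (1/4999) = 994801.
9⁶ = 531441 < 994801 ≤ 1000000 = 10⁶, so L = 10.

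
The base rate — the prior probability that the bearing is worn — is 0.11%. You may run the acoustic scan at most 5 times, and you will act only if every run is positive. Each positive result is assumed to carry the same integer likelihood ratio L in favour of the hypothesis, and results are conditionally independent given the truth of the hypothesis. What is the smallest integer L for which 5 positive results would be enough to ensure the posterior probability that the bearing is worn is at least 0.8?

6

Prior odds = 0.0011/0.9989 = 11/9989.
Target odds = 0.8/0.2 = 4.
Need L⁵ ≥ 4 ÷ (11/9989) = 39956/11.
5⁵ = 3125 < 39956/11 ≤ 7776 = 6⁵, so L = 6.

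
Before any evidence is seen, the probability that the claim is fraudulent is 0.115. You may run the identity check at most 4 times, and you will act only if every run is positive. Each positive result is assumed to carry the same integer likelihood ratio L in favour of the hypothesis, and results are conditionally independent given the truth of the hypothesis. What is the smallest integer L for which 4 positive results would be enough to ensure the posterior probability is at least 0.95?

Prior odds = 0.115/0.885 = 23/177.
Target odds = 0.95/0.05 = 19.
Need L⁴ ≥ 19 ÷ (23/177) = 3363/23.
3⁴ = 81 < 3363/23 ≤ 256 = 4⁴, so L = 4.

4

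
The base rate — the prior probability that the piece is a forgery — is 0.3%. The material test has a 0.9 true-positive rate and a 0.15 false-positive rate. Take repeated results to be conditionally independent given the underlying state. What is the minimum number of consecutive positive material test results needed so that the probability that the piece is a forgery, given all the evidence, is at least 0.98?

Prior odds: 0.003 ÷ 0.997 = 3/997.
Likelihood ratio of a positive result = 0.9/0.15 = 6.
Target odds: 0.98 ÷ 0.02 = 49.
Need (3/997) × 6ⁿ ≥ 49, i.e. 6ⁿ ≥ 48853/3.
6⁵ = 7776 falls short of 48853/3 but 6⁶ = 46656 reaches it, so n = 6.

6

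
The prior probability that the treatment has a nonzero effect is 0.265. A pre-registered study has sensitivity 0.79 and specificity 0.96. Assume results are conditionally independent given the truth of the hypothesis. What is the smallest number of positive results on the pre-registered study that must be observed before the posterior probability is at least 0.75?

Prior odds = 0.265/0.735 = 53/147.
False-positive rate = 1 − 0.96 = 0.04; likelihood ratio of a positive = 0.79/0.04 = 19.75.
Target odds: 0.75 ÷ 0.25 = 3.
Require 19.75ⁿ ≥ 3 ÷ (53/147) = 441/53.
19.75¹ = 19.75, which meets the required 441/53; so n = 1.

1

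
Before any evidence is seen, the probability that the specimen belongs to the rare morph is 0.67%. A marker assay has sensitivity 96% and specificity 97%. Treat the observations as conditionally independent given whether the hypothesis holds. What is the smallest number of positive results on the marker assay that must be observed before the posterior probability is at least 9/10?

Prior odds = 0.0067/0.9933 = 67/9933.
False-positive rate = 1 − 0.97 = 0.03; likelihood ratio of a positive = 0.96/0.03 = 32.
Target posterior odds = 0.9/0.1 = 9.
Require 32ⁿ ≥ 9 ÷ (67/9933) = 89397/67.
32² = 1024 falls short of 89397/67 but 32³ = 32768 reaches it, so n = 3.

3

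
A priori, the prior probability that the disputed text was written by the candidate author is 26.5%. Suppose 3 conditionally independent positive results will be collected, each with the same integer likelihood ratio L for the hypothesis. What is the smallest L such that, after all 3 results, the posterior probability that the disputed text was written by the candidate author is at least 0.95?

Prior odds = 0.265/0.735 = 53/147.
Target odds = 0.95/0.05 = 19.
Need L³ ≥ 19 ÷ (53/147) = 2793/53.
3³ = 27 < 2793/53 ≤ 64 = 4³, so L = 4.

4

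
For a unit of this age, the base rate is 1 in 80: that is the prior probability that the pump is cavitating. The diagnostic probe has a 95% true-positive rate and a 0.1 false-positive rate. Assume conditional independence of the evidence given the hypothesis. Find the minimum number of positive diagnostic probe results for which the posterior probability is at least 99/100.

Prior odds: 0.0125 ÷ 0.9875 = 1/79.
Likelihood ratio of a positive result = 0.95/0.1 = 9.5.
Target posterior odds = 0.99/0.01 = 99.
Require 9.5ⁿ ≥ 99 ÷ (1/79) = 7821.
9.5³ = 857.375 falls short of 7821 but 9.5⁴ = 8145.0625 reaches it, so n = 4.

4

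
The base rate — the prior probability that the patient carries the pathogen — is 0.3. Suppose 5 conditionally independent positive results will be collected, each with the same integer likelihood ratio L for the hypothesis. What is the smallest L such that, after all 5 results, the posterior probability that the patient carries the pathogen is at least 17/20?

Prior odds = 0.3/0.7 = 3/7.
Target odds = 0.85/0.15 = 17/3.
Need L⁵ ≥ 17/3 ÷ (3/7) = 119/9.
1⁵ = 1 < 119/9 ≤ 32 = 2⁵, so L = 2.

2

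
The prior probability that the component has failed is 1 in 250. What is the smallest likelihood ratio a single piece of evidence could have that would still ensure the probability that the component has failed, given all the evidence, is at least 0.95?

Prior odds = 0.004/0.996 = 1/249.
Target odds = 0.95/0.05 = 19.
Required Bayes factor = 19 ÷ (1/249) = 4731.

4731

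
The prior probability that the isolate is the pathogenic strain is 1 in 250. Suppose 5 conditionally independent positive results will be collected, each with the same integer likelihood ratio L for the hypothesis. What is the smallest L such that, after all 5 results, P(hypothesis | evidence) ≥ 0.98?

Prior odds = 0.004/0.996 = 1/249.
Target odds = 0.98/0.02 = 49.
Need L⁵ ≥ 49 ÷ (1/249) = 12201.
6⁵ = 7776 < 12201 ≤ 16807 = 7⁵, so L = 7.

7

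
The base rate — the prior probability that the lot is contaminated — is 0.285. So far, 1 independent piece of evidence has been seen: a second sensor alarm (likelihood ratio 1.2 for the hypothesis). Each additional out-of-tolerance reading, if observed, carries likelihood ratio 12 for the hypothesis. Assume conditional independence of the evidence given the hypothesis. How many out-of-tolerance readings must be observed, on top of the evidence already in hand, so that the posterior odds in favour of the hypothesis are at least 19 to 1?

Prior odds = 0.285/0.715 = 57/143.
Bayes factor of the evidence already in hand = 1.2.
Odds after that evidence = (57/143) × 1.2 = 342/715.
Target odds = 19.
Need 12ⁿ ≥ 19 ÷ (342/715) = 715/18.
12¹ = 12 falls short of 715/18 but 12² = 144 reaches it, so n = 2.

2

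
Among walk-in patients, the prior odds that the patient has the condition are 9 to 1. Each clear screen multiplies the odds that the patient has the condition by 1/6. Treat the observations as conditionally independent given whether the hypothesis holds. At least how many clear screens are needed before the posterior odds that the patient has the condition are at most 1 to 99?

Prior odds = 9.
Likelihood ratio per clear screen = 1/6.
Target odds = 1/99.
Need 9 × (1/6)ⁿ ≤ 1/99, i.e. (1/6)ⁿ ≤ 1/891.
(1/6)³ = 1/216 is still above 1/891 but (1/6)⁴ = 1/1296 is at or below it, so n = 4.

4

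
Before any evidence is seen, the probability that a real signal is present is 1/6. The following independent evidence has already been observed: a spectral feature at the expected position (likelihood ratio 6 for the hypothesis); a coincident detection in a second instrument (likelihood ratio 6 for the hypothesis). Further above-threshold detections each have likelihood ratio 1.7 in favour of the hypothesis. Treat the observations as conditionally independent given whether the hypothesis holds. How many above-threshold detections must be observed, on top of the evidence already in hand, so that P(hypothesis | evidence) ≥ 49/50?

4

Prior odds = (1/6)/(5/6) = 0.2.
Combined Bayes factor of the evidence already in hand = 6 × 6 = 36.
Odds after that evidence = 0.2 × 36 = 7.2.
Target odds = 0.98/0.02 = 49.
Need 1.7ⁿ ≥ 49 ÷ 7.2 = 245/36.
1.7³ = 4.913 falls short of 245/36 but 1.7⁴ = 8.3521 reaches it, so n = 4.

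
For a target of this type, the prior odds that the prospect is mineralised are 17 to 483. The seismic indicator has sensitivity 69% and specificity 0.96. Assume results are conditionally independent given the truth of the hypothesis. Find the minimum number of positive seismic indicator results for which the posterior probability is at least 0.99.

Prior odds = 17/483.
False-positive rate = 1 − 0.96 = 0.04; likelihood ratio of a positive = 0.69/0.04 = 17.25.
Target posterior odds = 0.99/0.01 = 99.
Require 17.25ⁿ ≥ 99 ÷ (17/483) = 47817/17.
17.25² = 297.5625 falls short of 47817/17 but 17.25³ = 5132.953125 reaches it, so n = 3.

3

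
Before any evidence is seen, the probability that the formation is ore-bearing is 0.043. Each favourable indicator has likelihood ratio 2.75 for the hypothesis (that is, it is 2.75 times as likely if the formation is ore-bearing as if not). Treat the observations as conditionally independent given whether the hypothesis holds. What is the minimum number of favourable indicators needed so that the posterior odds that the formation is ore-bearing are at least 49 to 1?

7

Prior odds = 0.043/0.957 = 43/957.
Likelihood ratio per favourable indicator = 2.75.
Target odds = 49.
Need (43/957) × 2.75ⁿ ≥ 49, i.e. 2.75ⁿ ≥ 46893/43.
2.75⁶ = 1771561/4096 falls short of 46893/43 but 2.75⁷ = 19487171/16384 reaches it, so n = 7.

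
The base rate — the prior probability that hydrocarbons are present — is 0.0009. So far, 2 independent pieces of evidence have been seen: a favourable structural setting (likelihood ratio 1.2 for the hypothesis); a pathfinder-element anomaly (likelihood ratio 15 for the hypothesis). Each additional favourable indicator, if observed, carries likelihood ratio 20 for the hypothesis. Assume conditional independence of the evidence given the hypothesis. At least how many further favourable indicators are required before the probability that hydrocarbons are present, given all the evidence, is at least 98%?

Prior odds = 0.0009/0.9991 = 9/9991.
Combined Bayes factor of the evidence already in hand = 1.2 × 15 = 18.
Odds after that evidence = (9/9991) × 18 = 162/9991.
Target odds = 0.98/0.02 = 49.
Need 20ⁿ ≥ 49 ÷ (162/9991) = 489559/162.
20² = 400 falls short of 489559/162 but 20³ = 8000 reaches it, so n = 3.

3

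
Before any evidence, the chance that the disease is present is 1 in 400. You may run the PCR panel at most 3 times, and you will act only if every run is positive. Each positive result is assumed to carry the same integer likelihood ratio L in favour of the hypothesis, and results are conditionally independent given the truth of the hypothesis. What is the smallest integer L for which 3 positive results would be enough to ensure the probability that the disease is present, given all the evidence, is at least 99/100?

35

Prior odds = 0.0025/0.9975 = 1/399.
Target odds = 0.99/0.01 = 99.
Need L³ ≥ 99 ÷ (1/399) = 39501.
34³ = 39304 < 39501 ≤ 42875 = 35³, so L = 35.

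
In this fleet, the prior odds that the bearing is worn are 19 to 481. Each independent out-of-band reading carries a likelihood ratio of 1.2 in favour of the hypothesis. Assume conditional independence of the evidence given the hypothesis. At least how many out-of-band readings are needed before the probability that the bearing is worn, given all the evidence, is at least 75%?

24

Prior odds = 19/481.
Likelihood ratio per out-of-band reading = 1.2.
Target posterior odds = 0.75/0.25 = 3.
Need (19/481) × 1.2ⁿ ≥ 3, i.e. 1.2ⁿ ≥ 1443/19.
1.2²³ ≈66.2474 falls short of 1443/19 but 1.2²⁴ ≈79.4968 reaches it, so n = 24.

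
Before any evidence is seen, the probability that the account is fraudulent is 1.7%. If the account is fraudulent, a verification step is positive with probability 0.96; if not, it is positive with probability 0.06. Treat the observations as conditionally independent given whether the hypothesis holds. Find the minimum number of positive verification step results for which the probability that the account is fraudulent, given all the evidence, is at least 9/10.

3

Prior odds: 0.017 ÷ 0.983 = 17/983.
Likelihood ratio of a positive = 0.96/0.06 = 16.
Target posterior odds = 0.9/0.1 = 9.
Need (17/983) × 16ⁿ ≥ 9, i.e. 16ⁿ ≥ 8847/17.
16² = 256 falls short of 8847/17 but 16³ = 4096 reaches it, so n = 3.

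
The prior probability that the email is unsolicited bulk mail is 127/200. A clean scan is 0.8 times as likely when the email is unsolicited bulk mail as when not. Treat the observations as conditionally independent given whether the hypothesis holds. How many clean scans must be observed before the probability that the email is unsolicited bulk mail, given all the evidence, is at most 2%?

20

Prior odds: 0.635 ÷ 0.365 = 127/73.
Likelihood ratio per clean scan = 0.8.
Target posterior odds = 0.02/0.98 = 1/49.
Need (127/73) × 0.8ⁿ ≤ 1/49, i.e. 0.8ⁿ ≤ 73/6223.
0.8¹⁹ ≈0.0144115 is still above 73/6223 but 0.8²⁰ ≈0.0115292 is at or below it, so n = 20.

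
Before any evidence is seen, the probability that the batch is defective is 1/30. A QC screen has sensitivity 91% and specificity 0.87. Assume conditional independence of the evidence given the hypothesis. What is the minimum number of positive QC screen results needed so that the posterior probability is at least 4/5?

Prior odds: (1/30) ÷ (29/30) = 1/29.
False-positive rate = 1 − 0.87 = 0.13; likelihood ratio of a positive = 0.91/0.13 = 7.
Target posterior odds = 0.8/0.2 = 4.
Need (1/29) × 7ⁿ ≥ 4, i.e. 7ⁿ ≥ 116.
7² = 49 falls short of 116 but 7³ = 343 reaches it, so n = 3.

3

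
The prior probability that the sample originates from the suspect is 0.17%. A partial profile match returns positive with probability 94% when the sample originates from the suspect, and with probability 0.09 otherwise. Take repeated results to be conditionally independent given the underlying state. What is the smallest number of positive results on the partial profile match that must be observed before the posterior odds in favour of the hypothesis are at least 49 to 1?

Prior odds: 0.0017 ÷ 0.9983 = 17/9983.
Likelihood ratio of a positive result = 0.94/0.09 = 94/9.
Target odds = 49.
Require (94/9)ⁿ ≥ 49 ÷ (17/9983) = 489167/17.
(94/9)⁴ = 78074896/6561 falls short of 489167/17 but (94/9)⁵ ≈124287 reaches it, so n = 5.

5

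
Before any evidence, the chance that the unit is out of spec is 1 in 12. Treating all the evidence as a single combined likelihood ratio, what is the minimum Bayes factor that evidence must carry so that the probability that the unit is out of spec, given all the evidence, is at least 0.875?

Prior odds = (1/12)/(11/12) = 1/11.
Target odds = 0.875/0.125 = 7.
Required Bayes factor = 7 ÷ (1/11) = 77.

77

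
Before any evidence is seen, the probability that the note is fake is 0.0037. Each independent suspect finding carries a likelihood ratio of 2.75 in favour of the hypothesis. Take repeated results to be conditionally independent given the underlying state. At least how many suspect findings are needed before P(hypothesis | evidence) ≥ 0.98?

Prior odds: 0.0037 ÷ 0.9963 = 37/9963.
Likelihood ratio per suspect finding = 2.75.
Target posterior odds = 0.98/0.02 = 49.
Need (37/9963) × 2.75ⁿ ≥ 49, i.e. 2.75ⁿ ≥ 488187/37.
2.75⁹ ≈8994.86 falls short of 488187/37 but 2.75¹⁰ ≈24735.9 reaches it, so n = 10.

10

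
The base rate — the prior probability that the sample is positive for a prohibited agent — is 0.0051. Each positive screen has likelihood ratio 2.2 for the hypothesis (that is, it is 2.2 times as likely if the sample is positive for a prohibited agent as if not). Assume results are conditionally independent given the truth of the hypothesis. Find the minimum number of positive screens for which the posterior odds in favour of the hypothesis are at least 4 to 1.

Prior odds: 0.0051 ÷ 0.9949 = 51/9949.
Likelihood ratio per positive screen = 2.2.
Target odds = 4.
Require 2.2ⁿ ≥ 4 ÷ (51/9949) = 39796/51.
2.2⁸ = 214358881/390625 falls short of 39796/51 but 2.2⁹ ≈1207.27 reaches it, so n = 9.

9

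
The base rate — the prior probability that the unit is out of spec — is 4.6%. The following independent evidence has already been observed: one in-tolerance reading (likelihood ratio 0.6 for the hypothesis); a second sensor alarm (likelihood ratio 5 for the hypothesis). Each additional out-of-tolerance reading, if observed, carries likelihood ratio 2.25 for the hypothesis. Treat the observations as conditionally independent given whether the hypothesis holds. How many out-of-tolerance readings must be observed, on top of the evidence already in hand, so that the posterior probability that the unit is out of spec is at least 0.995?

9

Prior odds = 0.046/0.954 = 23/477.
Combined Bayes factor of the evidence already in hand = 0.6 × 5 = 3.
Odds after that evidence = (23/477) × 3 = 23/159.
Target odds = 0.995/0.005 = 199.
Need 2.25ⁿ ≥ 199 ÷ (23/159) = 31641/23.
2.25⁸ = 43046721/65536 falls short of 31641/23 but 2.25⁹ = 387420489/262144 reaches it, so n = 9.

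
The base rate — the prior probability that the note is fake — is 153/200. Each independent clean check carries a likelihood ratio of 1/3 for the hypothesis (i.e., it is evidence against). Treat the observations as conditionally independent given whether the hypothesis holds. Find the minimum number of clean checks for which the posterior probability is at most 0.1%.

Prior odds = 0.765/0.235 = 153/47.
Likelihood ratio per clean check = 1/3.
Target odds: 0.001 ÷ 0.999 = 1/999.
Require (1/3)ⁿ ≤ 1/999 ÷ (153/47) = 47/152847.
(1/3)⁷ = 1/2187 is still above 47/152847 but (1/3)⁸ = 1/6561 is at or below it, so n = 8.

8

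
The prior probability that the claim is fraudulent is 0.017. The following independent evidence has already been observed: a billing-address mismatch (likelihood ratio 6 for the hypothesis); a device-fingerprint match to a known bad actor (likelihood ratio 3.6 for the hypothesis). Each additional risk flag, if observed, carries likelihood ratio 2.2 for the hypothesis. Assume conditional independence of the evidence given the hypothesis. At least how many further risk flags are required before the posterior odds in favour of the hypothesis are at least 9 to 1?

5

Prior odds = 0.017/0.983 = 17/983.
Combined Bayes factor of the evidence already in hand = 6 × 3.6 = 21.6.
Odds after that evidence = (17/983) × 21.6 = 1836/4915.
Target odds = 9.
Need 2.2ⁿ ≥ 9 ÷ (1836/4915) = 4915/204.
2.2⁴ = 23.4256 falls short of 4915/204 but 2.2⁵ = 51.53632 reaches it, so n = 5.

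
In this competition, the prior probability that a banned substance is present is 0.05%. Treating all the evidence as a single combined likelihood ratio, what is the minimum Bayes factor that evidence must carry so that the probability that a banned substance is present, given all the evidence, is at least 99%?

197901

Prior odds = 0.0005/0.9995 = 1/1999.
Target odds = 0.99/0.01 = 99.
Required Bayes factor = 99 ÷ (1/1999) = 197901.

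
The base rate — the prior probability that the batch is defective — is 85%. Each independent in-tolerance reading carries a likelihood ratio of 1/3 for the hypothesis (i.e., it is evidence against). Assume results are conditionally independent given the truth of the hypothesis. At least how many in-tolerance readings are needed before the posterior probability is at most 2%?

Prior odds = 0.85/0.15 = 17/3.
Likelihood ratio per in-tolerance reading = 1/3.
Target odds: 0.02 ÷ 0.98 = 1/49.
Need (17/3) × (1/3)ⁿ ≤ 1/49, i.e. (1/3)ⁿ ≤ 3/833.
(1/3)⁵ = 1/243 is still above 3/833 but (1/3)⁶ = 1/729 is at or below it, so n = 6.

6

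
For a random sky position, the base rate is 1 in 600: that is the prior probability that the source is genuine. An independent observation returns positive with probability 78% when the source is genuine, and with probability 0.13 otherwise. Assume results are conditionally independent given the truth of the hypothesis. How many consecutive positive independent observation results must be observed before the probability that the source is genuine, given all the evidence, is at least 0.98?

6

Prior odds: (1/600) ÷ (599/600) = 1/599.
Likelihood ratio of a positive result = 0.78/0.13 = 6.
Target posterior odds = 0.98/0.02 = 49.
Require 6ⁿ ≥ 49 ÷ (1/599) = 29351.
6⁵ = 7776 falls short of 29351 but 6⁶ = 46656 reaches it, so n = 6.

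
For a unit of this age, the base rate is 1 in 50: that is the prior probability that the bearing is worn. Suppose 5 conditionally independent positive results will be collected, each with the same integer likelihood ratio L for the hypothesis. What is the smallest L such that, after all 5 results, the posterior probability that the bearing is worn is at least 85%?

Prior odds = 0.02/0.98 = 1/49.
Target odds = 0.85/0.15 = 17/3.
Need L⁵ ≥ 17/3 ÷ (1/49) = 833/3.
3⁵ = 243 < 833/3 ≤ 1024 = 4⁵, so L = 4.

4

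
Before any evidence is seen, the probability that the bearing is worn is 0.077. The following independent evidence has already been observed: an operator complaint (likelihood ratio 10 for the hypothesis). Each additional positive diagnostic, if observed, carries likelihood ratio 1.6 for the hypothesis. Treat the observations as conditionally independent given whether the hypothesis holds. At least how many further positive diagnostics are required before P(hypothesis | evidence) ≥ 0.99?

11

Prior odds = 0.077/0.923 = 77/923.
Bayes factor of the evidence already in hand = 10.
Odds after that evidence = (77/923) × 10 = 770/923.
Target odds = 0.99/0.01 = 99.
Need 1.6ⁿ ≥ 99 ÷ (770/923) = 8307/70.
1.6¹⁰ ≈109.951 falls short of 8307/70 but 1.6¹¹ ≈175.922 reaches it, so n = 11.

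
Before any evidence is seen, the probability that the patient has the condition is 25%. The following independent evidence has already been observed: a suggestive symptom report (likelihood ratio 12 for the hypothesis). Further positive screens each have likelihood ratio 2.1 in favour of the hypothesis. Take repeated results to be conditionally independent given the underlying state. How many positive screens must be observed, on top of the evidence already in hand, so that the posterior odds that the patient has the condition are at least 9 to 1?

2

Prior odds = 0.25/0.75 = 1/3.
Bayes factor of the evidence already in hand = 12.
Odds after that evidence = (1/3) × 12 = 4.
Target odds = 9.
Need 2.1ⁿ ≥ 9 ÷ 4 = 2.25.
2.1¹ = 2.1 falls short of 2.25 but 2.1² = 4.41 reaches it, so n = 2.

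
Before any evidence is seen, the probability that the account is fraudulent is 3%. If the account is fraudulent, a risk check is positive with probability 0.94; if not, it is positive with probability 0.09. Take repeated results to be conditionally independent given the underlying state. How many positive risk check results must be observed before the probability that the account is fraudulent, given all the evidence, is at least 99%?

4

Prior odds = 0.03/0.97 = 3/97.
Likelihood ratio of a positive = 0.94/0.09 = 94/9.
Target posterior odds = 0.99/0.01 = 99.
Need (3/97) × (94/9)ⁿ ≥ 99, i.e. (94/9)ⁿ ≥ 3201.
(94/9)³ = 830584/729 falls short of 3201 but (94/9)⁴ = 78074896/6561 reaches it, so n = 4.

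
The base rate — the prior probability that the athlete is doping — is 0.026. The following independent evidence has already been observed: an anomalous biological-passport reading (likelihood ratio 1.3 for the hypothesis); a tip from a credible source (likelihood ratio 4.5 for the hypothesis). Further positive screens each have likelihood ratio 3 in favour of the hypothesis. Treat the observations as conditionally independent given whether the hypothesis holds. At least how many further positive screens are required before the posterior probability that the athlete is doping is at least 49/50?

6

Prior odds = 0.026/0.974 = 13/487.
Combined Bayes factor of the evidence already in hand = 1.3 × 4.5 = 5.85.
Odds after that evidence = (13/487) × 5.85 = 1521/9740.
Target odds = 0.98/0.02 = 49.
Need 3ⁿ ≥ 49 ÷ (1521/9740) = 477260/1521.
3⁵ = 243 falls short of 477260/1521 but 3⁶ = 729 reaches it, so n = 6.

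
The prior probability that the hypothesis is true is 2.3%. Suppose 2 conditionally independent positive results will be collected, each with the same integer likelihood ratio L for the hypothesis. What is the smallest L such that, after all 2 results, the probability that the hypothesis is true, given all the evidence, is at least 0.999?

206

Prior odds = 0.023/0.977 = 23/977.
Target odds = 0.999/0.001 = 999.
Need L² ≥ 999 ÷ (23/977) = 976023/23.
205² = 42025 < 976023/23 ≤ 42436 = 206², so L = 206.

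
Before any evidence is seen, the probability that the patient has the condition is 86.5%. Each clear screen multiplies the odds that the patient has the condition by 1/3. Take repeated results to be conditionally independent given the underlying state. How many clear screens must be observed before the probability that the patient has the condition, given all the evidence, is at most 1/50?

Prior odds: 0.865 ÷ 0.135 = 173/27.
Likelihood ratio per clear screen = 1/3.
Target odds: 0.02 ÷ 0.98 = 1/49.
Need (173/27) × (1/3)ⁿ ≤ 1/49, i.e. (1/3)ⁿ ≤ 27/8477.
(1/3)⁵ = 1/243 is still above 27/8477 but (1/3)⁶ = 1/729 is at or below it, so n = 6.

6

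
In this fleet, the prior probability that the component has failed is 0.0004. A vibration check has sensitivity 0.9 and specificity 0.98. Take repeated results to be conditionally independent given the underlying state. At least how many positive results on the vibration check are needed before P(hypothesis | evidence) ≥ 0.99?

4

Prior odds: 0.0004 ÷ 0.9996 = 1/2499.
False-positive rate = 1 − 0.98 = 0.02; likelihood ratio of a positive = 0.9/0.02 = 45.
Target odds: 0.99 ÷ 0.01 = 99.
Require 45ⁿ ≥ 99 ÷ (1/2499) = 247401.
45³ = 91125 falls short of 247401 but 45⁴ = 4100625 reaches it, so n = 4.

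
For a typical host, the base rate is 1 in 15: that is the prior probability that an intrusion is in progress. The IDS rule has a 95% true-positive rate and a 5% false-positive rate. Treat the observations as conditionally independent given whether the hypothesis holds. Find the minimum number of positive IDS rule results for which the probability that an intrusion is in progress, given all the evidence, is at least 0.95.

2

Prior odds: (1/15) ÷ (14/15) = 1/14.
Likelihood ratio of a positive result = 0.95/0.05 = 19.
Target odds: 0.95 ÷ 0.05 = 19.
Need (1/14) × 19ⁿ ≥ 19, i.e. 19ⁿ ≥ 266.
19¹ = 19 falls short of 266 but 19² = 361 reaches it, so n = 2.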